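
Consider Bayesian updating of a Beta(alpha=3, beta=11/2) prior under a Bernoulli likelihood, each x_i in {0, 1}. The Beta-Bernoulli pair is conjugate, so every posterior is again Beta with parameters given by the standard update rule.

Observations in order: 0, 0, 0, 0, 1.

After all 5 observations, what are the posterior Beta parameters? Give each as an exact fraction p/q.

obs 1: x=0 → posterior Beta(3, 13/2)
obs 2: x=0 → posterior Beta(3, 15/2)
obs 3: x=0 → posterior Beta(3, 17/2)
obs 4: x=0 → posterior Beta(3, 19/2)
obs 5: x=1 → posterior Beta(4, 19/2)

alpha=4, beta=19/2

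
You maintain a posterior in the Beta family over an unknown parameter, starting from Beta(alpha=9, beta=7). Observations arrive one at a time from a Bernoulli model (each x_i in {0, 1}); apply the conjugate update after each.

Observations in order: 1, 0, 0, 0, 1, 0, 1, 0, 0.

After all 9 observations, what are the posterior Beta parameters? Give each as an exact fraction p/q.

obs 1: x=1 → posterior Beta(10, 7)
obs 2: x=0 → posterior Beta(10, 8)
obs 3: x=0 → posterior Beta(10, 9)
obs 4: x=0 → posterior Beta(10, 10)
obs 5: x=1 → posterior Beta(11, 10)
obs 6: x=0 → posterior Beta(11, 11)
obs 7: x=1 → posterior Beta(12, 11)
obs 8: x=0 → posterior Beta(12, 12)
obs 9: x=0 → posterior Beta(12, 13)

alpha=12, beta=13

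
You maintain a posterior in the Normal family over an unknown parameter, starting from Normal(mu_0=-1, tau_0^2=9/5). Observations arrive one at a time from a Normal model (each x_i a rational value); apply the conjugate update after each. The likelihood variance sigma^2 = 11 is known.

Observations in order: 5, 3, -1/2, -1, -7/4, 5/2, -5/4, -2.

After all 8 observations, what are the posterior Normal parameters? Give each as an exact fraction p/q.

obs 1: x=5 → posterior Normal(-5/32, 99/64)
obs 2: x=3 → posterior Normal(17/73, 99/73)
obs 3: x=-1/2 → posterior Normal(25/164, 99/82)
obs 4: x=-1 → posterior Normal(1/26, 99/91)
obs 5: x=-7/4 → posterior Normal(-49/400, 99/100)
obs 6: x=5/2 → posterior Normal(41/436, 99/109)
obs 7: x=-5/4 → posterior Normal(-1/118, 99/118)
obs 8: x=-2 → posterior Normal(-19/127, 99/127)

mu_0=-19/127, tau_0^2=99/127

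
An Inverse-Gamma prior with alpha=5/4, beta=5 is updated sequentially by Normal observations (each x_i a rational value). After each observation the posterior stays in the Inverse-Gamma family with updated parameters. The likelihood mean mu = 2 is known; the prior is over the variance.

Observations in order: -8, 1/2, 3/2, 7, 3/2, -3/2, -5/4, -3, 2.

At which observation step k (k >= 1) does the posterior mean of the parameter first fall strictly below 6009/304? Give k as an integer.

obs 1: x=-8 → posterior Inverse-Gamma(7/4, 55)
obs 2: x=1/2 → posterior Inverse-Gamma(9/4, 449/8)
obs 3: x=3/2 → posterior Inverse-Gamma(11/4, 225/4)
obs 4: x=7 → posterior Inverse-Gamma(13/4, 275/4)
obs 5: x=3/2 → posterior Inverse-Gamma(15/4, 551/8)
obs 6: x=-3/2 → posterior Inverse-Gamma(17/4, 75)
obs 7: x=-5/4 → posterior Inverse-Gamma(19/4, 2569/32)
obs 8: x=-3 → posterior Inverse-Gamma(21/4, 2969/32)
obs 9: x=2 → posterior Inverse-Gamma(23/4, 2969/32)

k = 9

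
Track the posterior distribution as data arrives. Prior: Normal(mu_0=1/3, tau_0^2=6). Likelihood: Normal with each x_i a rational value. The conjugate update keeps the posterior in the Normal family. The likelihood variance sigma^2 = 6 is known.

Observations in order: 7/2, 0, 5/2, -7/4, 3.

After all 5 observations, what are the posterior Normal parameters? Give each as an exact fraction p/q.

obs 1: x=7/2 → posterior Normal(23/12, 3)
obs 2: x=0 → posterior Normal(23/18, 2)
obs 3: x=5/2 → posterior Normal(19/12, 3/2)
obs 4: x=-7/4 → posterior Normal(11/12, 6/5)
obs 5: x=3 → posterior Normal(91/72, 1)

mu_0=91/72, tau_0^2=1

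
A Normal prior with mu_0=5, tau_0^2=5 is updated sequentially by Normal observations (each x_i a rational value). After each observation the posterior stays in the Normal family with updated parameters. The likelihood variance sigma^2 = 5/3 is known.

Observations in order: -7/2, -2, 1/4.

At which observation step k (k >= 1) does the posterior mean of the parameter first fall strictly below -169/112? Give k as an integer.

k = 2

obs 1: x=-7/2 → posterior Normal(-11/8, 5/4)
obs 2: x=-2 → posterior Normal(-23/14, 5/7)
obs 3: x=1/4 → posterior Normal(-43/40, 1/2)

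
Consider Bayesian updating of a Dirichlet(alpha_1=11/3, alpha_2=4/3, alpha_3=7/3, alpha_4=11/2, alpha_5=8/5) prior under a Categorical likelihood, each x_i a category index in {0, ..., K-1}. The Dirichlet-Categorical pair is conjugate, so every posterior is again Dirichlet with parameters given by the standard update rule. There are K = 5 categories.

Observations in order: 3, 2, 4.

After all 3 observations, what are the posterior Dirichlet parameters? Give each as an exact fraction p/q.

alpha_1=11/3, alpha_2=4/3, alpha_3=10/3, alpha_4=13/2, alpha_5=13/5

obs 1: x=3 → posterior Dirichlet(11/3, 4/3, 7/3, 13/2, 8/5)
obs 2: x=2 → posterior Dirichlet(11/3, 4/3, 10/3, 13/2, 8/5)
obs 3: x=4 → posterior Dirichlet(11/3, 4/3, 10/3, 13/2, 13/5)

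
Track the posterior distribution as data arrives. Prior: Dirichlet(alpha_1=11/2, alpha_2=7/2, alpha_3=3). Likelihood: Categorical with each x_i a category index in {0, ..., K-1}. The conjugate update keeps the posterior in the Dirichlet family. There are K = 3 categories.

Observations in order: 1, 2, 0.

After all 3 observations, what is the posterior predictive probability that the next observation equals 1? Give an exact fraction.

3/10

obs 1: x=1 → posterior Dirichlet(11/2, 9/2, 3)
obs 2: x=2 → posterior Dirichlet(11/2, 9/2, 4)
obs 3: x=0 → posterior Dirichlet(13/2, 9/2, 4)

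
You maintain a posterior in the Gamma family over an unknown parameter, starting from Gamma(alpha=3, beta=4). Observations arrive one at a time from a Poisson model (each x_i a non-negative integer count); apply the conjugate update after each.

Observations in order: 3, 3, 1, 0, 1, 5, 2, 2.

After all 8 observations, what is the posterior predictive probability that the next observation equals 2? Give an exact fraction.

obs 1: x=3 → posterior Gamma(6, 5)
obs 2: x=3 → posterior Gamma(9, 6)
obs 3: x=1 → posterior Gamma(10, 7)
obs 4: x=0 → posterior Gamma(10, 8)
obs 5: x=1 → posterior Gamma(11, 9)
obs 6: x=5 → posterior Gamma(16, 10)
obs 7: x=2 → posterior Gamma(18, 11)
obs 8: x=2 → posterior Gamma(20, 12)

805089598413969775656960/3211838877954855105157369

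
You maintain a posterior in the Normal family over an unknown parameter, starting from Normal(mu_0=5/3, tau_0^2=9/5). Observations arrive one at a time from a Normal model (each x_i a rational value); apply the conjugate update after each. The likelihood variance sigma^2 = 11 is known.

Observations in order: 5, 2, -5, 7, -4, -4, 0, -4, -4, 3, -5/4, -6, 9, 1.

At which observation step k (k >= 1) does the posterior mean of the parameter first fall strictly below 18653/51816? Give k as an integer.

k = 9

obs 1: x=5 → posterior Normal(205/96, 99/64)
obs 2: x=2 → posterior Normal(464/219, 99/73)
obs 3: x=-5 → posterior Normal(329/246, 99/82)
obs 4: x=7 → posterior Normal(74/39, 99/91)
obs 5: x=-4 → posterior Normal(41/30, 99/100)
obs 6: x=-4 → posterior Normal(302/327, 99/109)
obs 7: x=0 → posterior Normal(151/177, 99/118)
obs 8: x=-4 → posterior Normal(194/381, 99/127)
obs 9: x=-4 → posterior Normal(43/204, 99/136)
obs 10: x=3 → posterior Normal(167/435, 99/145)
obs 11: x=-5/4 → posterior Normal(533/1848, 9/14)
obs 12: x=-6 → posterior Normal(-115/1956, 99/163)
obs 13: x=9 → posterior Normal(857/2064, 99/172)
obs 14: x=1 → posterior Normal(965/2172, 99/181)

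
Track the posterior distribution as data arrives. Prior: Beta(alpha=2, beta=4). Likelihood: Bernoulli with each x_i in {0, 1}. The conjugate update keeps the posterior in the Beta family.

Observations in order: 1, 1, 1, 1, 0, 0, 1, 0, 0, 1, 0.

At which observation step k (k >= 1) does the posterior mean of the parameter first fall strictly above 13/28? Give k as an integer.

obs 1: x=1 → posterior Beta(3, 4)
obs 2: x=1 → posterior Beta(4, 4)
obs 3: x=1 → posterior Beta(5, 4)
obs 4: x=1 → posterior Beta(6, 4)
obs 5: x=0 → posterior Beta(6, 5)
obs 6: x=0 → posterior Beta(6, 6)
obs 7: x=1 → posterior Beta(7, 6)
obs 8: x=0 → posterior Beta(7, 7)
obs 9: x=0 → posterior Beta(7, 8)
obs 10: x=1 → posterior Beta(8, 8)
obs 11: x=0 → posterior Beta(8, 9)

k = 2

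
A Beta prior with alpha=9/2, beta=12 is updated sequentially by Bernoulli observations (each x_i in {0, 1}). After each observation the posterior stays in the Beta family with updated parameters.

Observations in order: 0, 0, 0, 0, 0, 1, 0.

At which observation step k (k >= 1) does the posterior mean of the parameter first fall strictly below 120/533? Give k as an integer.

k = 4

obs 1: x=0 → posterior Beta(9/2, 13)
obs 2: x=0 → posterior Beta(9/2, 14)
obs 3: x=0 → posterior Beta(9/2, 15)
obs 4: x=0 → posterior Beta(9/2, 16)
obs 5: x=0 → posterior Beta(9/2, 17)
obs 6: x=1 → posterior Beta(11/2, 17)
obs 7: x=0 → posterior Beta(11/2, 18)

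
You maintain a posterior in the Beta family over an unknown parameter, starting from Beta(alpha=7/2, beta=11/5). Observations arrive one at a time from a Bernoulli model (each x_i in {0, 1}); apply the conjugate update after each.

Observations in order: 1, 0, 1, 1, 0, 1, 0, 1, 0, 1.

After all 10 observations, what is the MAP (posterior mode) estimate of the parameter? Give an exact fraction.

obs 1: x=1 → posterior Beta(9/2, 11/5)
obs 2: x=0 → posterior Beta(9/2, 16/5)
obs 3: x=1 → posterior Beta(11/2, 16/5)
obs 4: x=1 → posterior Beta(13/2, 16/5)
obs 5: x=0 → posterior Beta(13/2, 21/5)
obs 6: x=1 → posterior Beta(15/2, 21/5)
obs 7: x=0 → posterior Beta(15/2, 26/5)
obs 8: x=1 → posterior Beta(17/2, 26/5)
obs 9: x=0 → posterior Beta(17/2, 31/5)
obs 10: x=1 → posterior Beta(19/2, 31/5)

85/137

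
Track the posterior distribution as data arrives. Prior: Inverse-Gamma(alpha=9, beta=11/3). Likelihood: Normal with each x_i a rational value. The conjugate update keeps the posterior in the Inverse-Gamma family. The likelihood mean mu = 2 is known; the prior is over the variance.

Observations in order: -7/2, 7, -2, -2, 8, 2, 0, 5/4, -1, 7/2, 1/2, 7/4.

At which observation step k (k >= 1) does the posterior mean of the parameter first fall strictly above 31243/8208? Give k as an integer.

obs 1: x=-7/2 → posterior Inverse-Gamma(19/2, 451/24)
obs 2: x=7 → posterior Inverse-Gamma(10, 751/24)
obs 3: x=-2 → posterior Inverse-Gamma(21/2, 943/24)
obs 4: x=-2 → posterior Inverse-Gamma(11, 1135/24)
obs 5: x=8 → posterior Inverse-Gamma(23/2, 1567/24)
obs 6: x=2 → posterior Inverse-Gamma(12, 1567/24)
obs 7: x=0 → posterior Inverse-Gamma(25/2, 1615/24)
obs 8: x=5/4 → posterior Inverse-Gamma(13, 6487/96)
obs 9: x=-1 → posterior Inverse-Gamma(27/2, 6919/96)
obs 10: x=7/2 → posterior Inverse-Gamma(14, 7027/96)
obs 11: x=1/2 → posterior Inverse-Gamma(29/2, 7135/96)
obs 12: x=7/4 → posterior Inverse-Gamma(15, 3569/48)

k = 3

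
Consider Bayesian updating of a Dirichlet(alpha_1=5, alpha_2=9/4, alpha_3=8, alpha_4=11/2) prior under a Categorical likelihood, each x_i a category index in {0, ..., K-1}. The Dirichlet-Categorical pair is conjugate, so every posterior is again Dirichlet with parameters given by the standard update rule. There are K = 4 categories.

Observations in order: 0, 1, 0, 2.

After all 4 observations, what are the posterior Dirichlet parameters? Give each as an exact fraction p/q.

alpha_1=7, alpha_2=13/4, alpha_3=9, alpha_4=11/2

obs 1: x=0 → posterior Dirichlet(6, 9/4, 8, 11/2)
obs 2: x=1 → posterior Dirichlet(6, 13/4, 8, 11/2)
obs 3: x=0 → posterior Dirichlet(7, 13/4, 8, 11/2)
obs 4: x=2 → posterior Dirichlet(7, 13/4, 9, 11/2)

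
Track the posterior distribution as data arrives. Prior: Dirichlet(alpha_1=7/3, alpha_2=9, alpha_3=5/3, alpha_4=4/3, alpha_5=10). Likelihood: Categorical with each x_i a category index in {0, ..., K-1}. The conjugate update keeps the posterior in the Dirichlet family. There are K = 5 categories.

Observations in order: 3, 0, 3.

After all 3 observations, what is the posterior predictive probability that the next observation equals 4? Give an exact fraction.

15/41

obs 1: x=3 → posterior Dirichlet(7/3, 9, 5/3, 7/3, 10)
obs 2: x=0 → posterior Dirichlet(10/3, 9, 5/3, 7/3, 10)
obs 3: x=3 → posterior Dirichlet(10/3, 9, 5/3, 10/3, 10)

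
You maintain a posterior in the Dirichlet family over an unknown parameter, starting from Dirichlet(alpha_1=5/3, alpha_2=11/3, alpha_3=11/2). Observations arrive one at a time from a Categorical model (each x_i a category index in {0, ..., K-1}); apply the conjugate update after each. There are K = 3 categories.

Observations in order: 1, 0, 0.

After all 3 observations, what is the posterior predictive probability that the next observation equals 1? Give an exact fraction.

28/83

obs 1: x=1 → posterior Dirichlet(5/3, 14/3, 11/2)
obs 2: x=0 → posterior Dirichlet(8/3, 14/3, 11/2)
obs 3: x=0 → posterior Dirichlet(11/3, 14/3, 11/2)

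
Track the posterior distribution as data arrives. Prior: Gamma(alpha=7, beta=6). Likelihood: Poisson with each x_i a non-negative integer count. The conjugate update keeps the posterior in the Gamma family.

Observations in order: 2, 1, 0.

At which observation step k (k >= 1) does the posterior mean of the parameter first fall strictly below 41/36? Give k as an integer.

k = 3

obs 1: x=2 → posterior Gamma(9, 7)
obs 2: x=1 → posterior Gamma(10, 8)
obs 3: x=0 → posterior Gamma(10, 9)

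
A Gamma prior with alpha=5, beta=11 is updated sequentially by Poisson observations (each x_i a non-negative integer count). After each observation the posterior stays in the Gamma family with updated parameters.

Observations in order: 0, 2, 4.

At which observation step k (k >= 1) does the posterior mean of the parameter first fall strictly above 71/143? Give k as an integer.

k = 2

obs 1: x=0 → posterior Gamma(5, 12)
obs 2: x=2 → posterior Gamma(7, 13)
obs 3: x=4 → posterior Gamma(11, 14)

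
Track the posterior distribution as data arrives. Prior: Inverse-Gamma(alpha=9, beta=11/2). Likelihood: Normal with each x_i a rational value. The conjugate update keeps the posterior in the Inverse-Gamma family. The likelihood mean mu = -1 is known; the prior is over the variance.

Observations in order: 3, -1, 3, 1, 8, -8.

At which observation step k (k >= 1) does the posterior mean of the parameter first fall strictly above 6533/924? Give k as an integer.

obs 1: x=3 → posterior Inverse-Gamma(19/2, 27/2)
obs 2: x=-1 → posterior Inverse-Gamma(10, 27/2)
obs 3: x=3 → posterior Inverse-Gamma(21/2, 43/2)
obs 4: x=1 → posterior Inverse-Gamma(11, 47/2)
obs 5: x=8 → posterior Inverse-Gamma(23/2, 64)
obs 6: x=-8 → posterior Inverse-Gamma(12, 177/2)

k = 6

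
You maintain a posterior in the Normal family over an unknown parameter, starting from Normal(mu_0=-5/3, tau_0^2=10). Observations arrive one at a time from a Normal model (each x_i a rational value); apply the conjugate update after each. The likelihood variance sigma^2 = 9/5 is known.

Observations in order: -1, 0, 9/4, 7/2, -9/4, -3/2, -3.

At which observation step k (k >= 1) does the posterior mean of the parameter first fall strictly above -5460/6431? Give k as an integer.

k = 2

obs 1: x=-1 → posterior Normal(-65/59, 90/59)
obs 2: x=0 → posterior Normal(-65/109, 90/109)
obs 3: x=9/4 → posterior Normal(95/318, 30/53)
obs 4: x=7/2 → posterior Normal(445/418, 90/209)
obs 5: x=-9/4 → posterior Normal(110/259, 90/259)
obs 6: x=-3/2 → posterior Normal(35/309, 30/103)
obs 7: x=-3 → posterior Normal(-115/359, 90/359)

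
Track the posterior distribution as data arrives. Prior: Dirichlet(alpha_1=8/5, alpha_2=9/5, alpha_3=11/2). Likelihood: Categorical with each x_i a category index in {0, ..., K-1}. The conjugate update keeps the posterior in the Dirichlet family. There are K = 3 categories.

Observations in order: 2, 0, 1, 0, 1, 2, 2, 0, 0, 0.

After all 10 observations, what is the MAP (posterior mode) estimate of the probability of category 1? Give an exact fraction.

obs 1: x=2 → posterior Dirichlet(8/5, 9/5, 13/2)
obs 2: x=0 → posterior Dirichlet(13/5, 9/5, 13/2)
obs 3: x=1 → posterior Dirichlet(13/5, 14/5, 13/2)
obs 4: x=0 → posterior Dirichlet(18/5, 14/5, 13/2)
obs 5: x=1 → posterior Dirichlet(18/5, 19/5, 13/2)
obs 6: x=2 → posterior Dirichlet(18/5, 19/5, 15/2)
obs 7: x=2 → posterior Dirichlet(18/5, 19/5, 17/2)
obs 8: x=0 → posterior Dirichlet(23/5, 19/5, 17/2)
obs 9: x=0 → posterior Dirichlet(28/5, 19/5, 17/2)
obs 10: x=0 → posterior Dirichlet(33/5, 19/5, 17/2)

28/159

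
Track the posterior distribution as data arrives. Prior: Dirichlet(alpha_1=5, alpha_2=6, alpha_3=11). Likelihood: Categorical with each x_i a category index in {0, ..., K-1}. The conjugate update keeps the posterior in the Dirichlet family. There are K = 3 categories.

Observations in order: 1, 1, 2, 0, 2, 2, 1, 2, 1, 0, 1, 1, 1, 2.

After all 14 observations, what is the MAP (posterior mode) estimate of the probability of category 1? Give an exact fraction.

obs 1: x=1 → posterior Dirichlet(5, 7, 11)
obs 2: x=1 → posterior Dirichlet(5, 8, 11)
obs 3: x=2 → posterior Dirichlet(5, 8, 12)
obs 4: x=0 → posterior Dirichlet(6, 8, 12)
obs 5: x=2 → posterior Dirichlet(6, 8, 13)
obs 6: x=2 → posterior Dirichlet(6, 8, 14)
obs 7: x=1 → posterior Dirichlet(6, 9, 14)
obs 8: x=2 → posterior Dirichlet(6, 9, 15)
obs 9: x=1 → posterior Dirichlet(6, 10, 15)
obs 10: x=0 → posterior Dirichlet(7, 10, 15)
obs 11: x=1 → posterior Dirichlet(7, 11, 15)
obs 12: x=1 → posterior Dirichlet(7, 12, 15)
obs 13: x=1 → posterior Dirichlet(7, 13, 15)
obs 14: x=2 → posterior Dirichlet(7, 13, 16)

4/11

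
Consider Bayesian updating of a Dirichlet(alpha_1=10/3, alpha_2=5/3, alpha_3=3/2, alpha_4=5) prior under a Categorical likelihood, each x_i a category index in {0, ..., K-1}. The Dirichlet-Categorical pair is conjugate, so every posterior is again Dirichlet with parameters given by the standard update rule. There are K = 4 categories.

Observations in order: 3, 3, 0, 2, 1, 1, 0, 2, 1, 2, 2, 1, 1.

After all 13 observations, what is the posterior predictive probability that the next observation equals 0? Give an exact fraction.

32/147

obs 1: x=3 → posterior Dirichlet(10/3, 5/3, 3/2, 6)
obs 2: x=3 → posterior Dirichlet(10/3, 5/3, 3/2, 7)
obs 3: x=0 → posterior Dirichlet(13/3, 5/3, 3/2, 7)
obs 4: x=2 → posterior Dirichlet(13/3, 5/3, 5/2, 7)
obs 5: x=1 → posterior Dirichlet(13/3, 8/3, 5/2, 7)
obs 6: x=1 → posterior Dirichlet(13/3, 11/3, 5/2, 7)
obs 7: x=0 → posterior Dirichlet(16/3, 11/3, 5/2, 7)
obs 8: x=2 → posterior Dirichlet(16/3, 11/3, 7/2, 7)
obs 9: x=1 → posterior Dirichlet(16/3, 14/3, 7/2, 7)
obs 10: x=2 → posterior Dirichlet(16/3, 14/3, 9/2, 7)
obs 11: x=2 → posterior Dirichlet(16/3, 14/3, 11/2, 7)
obs 12: x=1 → posterior Dirichlet(16/3, 17/3, 11/2, 7)
obs 13: x=1 → posterior Dirichlet(16/3, 20/3, 11/2, 7)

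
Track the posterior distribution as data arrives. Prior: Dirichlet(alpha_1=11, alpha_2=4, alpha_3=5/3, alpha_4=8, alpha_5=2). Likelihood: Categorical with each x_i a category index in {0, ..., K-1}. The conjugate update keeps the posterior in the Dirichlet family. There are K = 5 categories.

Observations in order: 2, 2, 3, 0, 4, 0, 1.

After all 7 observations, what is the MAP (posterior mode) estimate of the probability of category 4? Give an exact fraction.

obs 1: x=2 → posterior Dirichlet(11, 4, 8/3, 8, 2)
obs 2: x=2 → posterior Dirichlet(11, 4, 11/3, 8, 2)
obs 3: x=3 → posterior Dirichlet(11, 4, 11/3, 9, 2)
obs 4: x=0 → posterior Dirichlet(12, 4, 11/3, 9, 2)
obs 5: x=4 → posterior Dirichlet(12, 4, 11/3, 9, 3)
obs 6: x=0 → posterior Dirichlet(13, 4, 11/3, 9, 3)
obs 7: x=1 → posterior Dirichlet(13, 5, 11/3, 9, 3)

3/43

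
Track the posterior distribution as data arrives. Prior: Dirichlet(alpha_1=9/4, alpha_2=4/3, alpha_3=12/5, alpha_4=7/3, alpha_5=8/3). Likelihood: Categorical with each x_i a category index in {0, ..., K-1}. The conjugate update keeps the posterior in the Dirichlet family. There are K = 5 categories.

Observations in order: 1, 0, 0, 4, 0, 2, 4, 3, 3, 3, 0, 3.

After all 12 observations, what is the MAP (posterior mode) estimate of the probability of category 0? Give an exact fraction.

obs 1: x=1 → posterior Dirichlet(9/4, 7/3, 12/5, 7/3, 8/3)
obs 2: x=0 → posterior Dirichlet(13/4, 7/3, 12/5, 7/3, 8/3)
obs 3: x=0 → posterior Dirichlet(17/4, 7/3, 12/5, 7/3, 8/3)
obs 4: x=4 → posterior Dirichlet(17/4, 7/3, 12/5, 7/3, 11/3)
obs 5: x=0 → posterior Dirichlet(21/4, 7/3, 12/5, 7/3, 11/3)
obs 6: x=2 → posterior Dirichlet(21/4, 7/3, 17/5, 7/3, 11/3)
obs 7: x=4 → posterior Dirichlet(21/4, 7/3, 17/5, 7/3, 14/3)
obs 8: x=3 → posterior Dirichlet(21/4, 7/3, 17/5, 10/3, 14/3)
obs 9: x=3 → posterior Dirichlet(21/4, 7/3, 17/5, 13/3, 14/3)
obs 10: x=3 → posterior Dirichlet(21/4, 7/3, 17/5, 16/3, 14/3)
obs 11: x=0 → posterior Dirichlet(25/4, 7/3, 17/5, 16/3, 14/3)
obs 12: x=3 → posterior Dirichlet(25/4, 7/3, 17/5, 19/3, 14/3)

315/1079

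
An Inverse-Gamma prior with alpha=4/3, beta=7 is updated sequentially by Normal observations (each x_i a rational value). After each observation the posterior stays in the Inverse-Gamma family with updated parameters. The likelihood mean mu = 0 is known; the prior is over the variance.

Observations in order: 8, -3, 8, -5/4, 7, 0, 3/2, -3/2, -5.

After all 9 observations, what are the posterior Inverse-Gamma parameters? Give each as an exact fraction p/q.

obs 1: x=8 → posterior Inverse-Gamma(11/6, 39)
obs 2: x=-3 → posterior Inverse-Gamma(7/3, 87/2)
obs 3: x=8 → posterior Inverse-Gamma(17/6, 151/2)
obs 4: x=-5/4 → posterior Inverse-Gamma(10/3, 2441/32)
obs 5: x=7 → posterior Inverse-Gamma(23/6, 3225/32)
obs 6: x=0 → posterior Inverse-Gamma(13/3, 3225/32)
obs 7: x=3/2 → posterior Inverse-Gamma(29/6, 3261/32)
obs 8: x=-3/2 → posterior Inverse-Gamma(16/3, 3297/32)
obs 9: x=-5 → posterior Inverse-Gamma(35/6, 3697/32)

alpha=35/6, beta=3697/32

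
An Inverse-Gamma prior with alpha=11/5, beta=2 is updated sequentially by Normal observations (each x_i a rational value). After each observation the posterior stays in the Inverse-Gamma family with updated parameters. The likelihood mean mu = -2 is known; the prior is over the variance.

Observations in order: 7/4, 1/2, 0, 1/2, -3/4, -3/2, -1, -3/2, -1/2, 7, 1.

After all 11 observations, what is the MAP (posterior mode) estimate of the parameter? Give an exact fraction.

5195/696

obs 1: x=7/4 → posterior Inverse-Gamma(27/10, 289/32)
obs 2: x=1/2 → posterior Inverse-Gamma(16/5, 389/32)
obs 3: x=0 → posterior Inverse-Gamma(37/10, 453/32)
obs 4: x=1/2 → posterior Inverse-Gamma(21/5, 553/32)
obs 5: x=-3/4 → posterior Inverse-Gamma(47/10, 289/16)
obs 6: x=-3/2 → posterior Inverse-Gamma(26/5, 291/16)
obs 7: x=-1 → posterior Inverse-Gamma(57/10, 299/16)
obs 8: x=-3/2 → posterior Inverse-Gamma(31/5, 301/16)
obs 9: x=-1/2 → posterior Inverse-Gamma(67/10, 319/16)
obs 10: x=7 → posterior Inverse-Gamma(36/5, 967/16)
obs 11: x=1 → posterior Inverse-Gamma(77/10, 1039/16)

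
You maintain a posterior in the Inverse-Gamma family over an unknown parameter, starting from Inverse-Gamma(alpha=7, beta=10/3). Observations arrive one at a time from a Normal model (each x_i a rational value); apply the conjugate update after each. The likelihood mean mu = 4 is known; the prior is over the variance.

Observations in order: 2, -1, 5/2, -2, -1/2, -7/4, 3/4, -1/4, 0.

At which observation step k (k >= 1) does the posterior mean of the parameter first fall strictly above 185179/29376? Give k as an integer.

k = 6

obs 1: x=2 → posterior Inverse-Gamma(15/2, 16/3)
obs 2: x=-1 → posterior Inverse-Gamma(8, 107/6)
obs 3: x=5/2 → posterior Inverse-Gamma(17/2, 455/24)
obs 4: x=-2 → posterior Inverse-Gamma(9, 887/24)
obs 5: x=-1/2 → posterior Inverse-Gamma(19/2, 565/12)
obs 6: x=-7/4 → posterior Inverse-Gamma(10, 6107/96)
obs 7: x=3/4 → posterior Inverse-Gamma(21/2, 3307/48)
obs 8: x=-1/4 → posterior Inverse-Gamma(11, 7481/96)
obs 9: x=0 → posterior Inverse-Gamma(23/2, 8249/96)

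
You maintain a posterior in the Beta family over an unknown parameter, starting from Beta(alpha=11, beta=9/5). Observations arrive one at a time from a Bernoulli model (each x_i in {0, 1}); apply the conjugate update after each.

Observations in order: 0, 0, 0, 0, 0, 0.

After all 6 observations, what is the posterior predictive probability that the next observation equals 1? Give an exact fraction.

obs 1: x=0 → posterior Beta(11, 14/5)
obs 2: x=0 → posterior Beta(11, 19/5)
obs 3: x=0 → posterior Beta(11, 24/5)
obs 4: x=0 → posterior Beta(11, 29/5)
obs 5: x=0 → posterior Beta(11, 34/5)
obs 6: x=0 → posterior Beta(11, 39/5)

55/94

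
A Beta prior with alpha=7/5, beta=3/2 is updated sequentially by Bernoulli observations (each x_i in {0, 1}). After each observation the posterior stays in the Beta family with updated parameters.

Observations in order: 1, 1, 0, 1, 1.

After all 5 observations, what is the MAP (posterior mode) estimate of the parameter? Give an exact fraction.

44/59

obs 1: x=1 → posterior Beta(12/5, 3/2)
obs 2: x=1 → posterior Beta(17/5, 3/2)
obs 3: x=0 → posterior Beta(17/5, 5/2)
obs 4: x=1 → posterior Beta(22/5, 5/2)
obs 5: x=1 → posterior Beta(27/5, 5/2)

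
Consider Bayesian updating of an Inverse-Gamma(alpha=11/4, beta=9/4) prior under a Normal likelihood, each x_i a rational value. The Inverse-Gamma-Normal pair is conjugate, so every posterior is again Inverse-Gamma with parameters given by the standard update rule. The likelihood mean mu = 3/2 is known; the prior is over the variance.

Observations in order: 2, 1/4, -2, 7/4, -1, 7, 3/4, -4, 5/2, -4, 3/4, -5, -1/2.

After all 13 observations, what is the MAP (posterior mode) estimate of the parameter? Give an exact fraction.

8

obs 1: x=2 → posterior Inverse-Gamma(13/4, 19/8)
obs 2: x=1/4 → posterior Inverse-Gamma(15/4, 101/32)
obs 3: x=-2 → posterior Inverse-Gamma(17/4, 297/32)
obs 4: x=7/4 → posterior Inverse-Gamma(19/4, 149/16)
obs 5: x=-1 → posterior Inverse-Gamma(21/4, 199/16)
obs 6: x=7 → posterior Inverse-Gamma(23/4, 441/16)
obs 7: x=3/4 → posterior Inverse-Gamma(25/4, 891/32)
obs 8: x=-4 → posterior Inverse-Gamma(27/4, 1375/32)
obs 9: x=5/2 → posterior Inverse-Gamma(29/4, 1391/32)
obs 10: x=-4 → posterior Inverse-Gamma(31/4, 1875/32)
obs 11: x=3/4 → posterior Inverse-Gamma(33/4, 471/8)
obs 12: x=-5 → posterior Inverse-Gamma(35/4, 80)
obs 13: x=-1/2 → posterior Inverse-Gamma(37/4, 82)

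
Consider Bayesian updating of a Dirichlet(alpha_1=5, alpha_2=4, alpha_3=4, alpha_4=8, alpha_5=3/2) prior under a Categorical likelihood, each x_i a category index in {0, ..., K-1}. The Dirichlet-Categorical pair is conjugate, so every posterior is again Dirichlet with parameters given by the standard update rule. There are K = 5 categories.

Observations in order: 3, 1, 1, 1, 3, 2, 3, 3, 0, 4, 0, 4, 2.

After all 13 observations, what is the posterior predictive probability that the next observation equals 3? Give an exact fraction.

24/71

obs 1: x=3 → posterior Dirichlet(5, 4, 4, 9, 3/2)
obs 2: x=1 → posterior Dirichlet(5, 5, 4, 9, 3/2)
obs 3: x=1 → posterior Dirichlet(5, 6, 4, 9, 3/2)
obs 4: x=1 → posterior Dirichlet(5, 7, 4, 9, 3/2)
obs 5: x=3 → posterior Dirichlet(5, 7, 4, 10, 3/2)
obs 6: x=2 → posterior Dirichlet(5, 7, 5, 10, 3/2)
obs 7: x=3 → posterior Dirichlet(5, 7, 5, 11, 3/2)
obs 8: x=3 → posterior Dirichlet(5, 7, 5, 12, 3/2)
obs 9: x=0 → posterior Dirichlet(6, 7, 5, 12, 3/2)
obs 10: x=4 → posterior Dirichlet(6, 7, 5, 12, 5/2)
obs 11: x=0 → posterior Dirichlet(7, 7, 5, 12, 5/2)
obs 12: x=4 → posterior Dirichlet(7, 7, 5, 12, 7/2)
obs 13: x=2 → posterior Dirichlet(7, 7, 6, 12, 7/2)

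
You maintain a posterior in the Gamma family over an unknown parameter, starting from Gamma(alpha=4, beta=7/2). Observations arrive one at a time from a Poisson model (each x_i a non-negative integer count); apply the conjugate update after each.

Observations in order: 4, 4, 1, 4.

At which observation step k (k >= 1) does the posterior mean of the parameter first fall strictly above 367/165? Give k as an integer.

k = 4

obs 1: x=4 → posterior Gamma(8, 9/2)
obs 2: x=4 → posterior Gamma(12, 11/2)
obs 3: x=1 → posterior Gamma(13, 13/2)
obs 4: x=4 → posterior Gamma(17, 15/2)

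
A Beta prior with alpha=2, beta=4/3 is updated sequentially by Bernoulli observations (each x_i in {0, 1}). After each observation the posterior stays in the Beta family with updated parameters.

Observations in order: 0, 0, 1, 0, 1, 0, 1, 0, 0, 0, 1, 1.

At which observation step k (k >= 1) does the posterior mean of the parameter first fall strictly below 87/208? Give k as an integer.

k = 2

obs 1: x=0 → posterior Beta(2, 7/3)
obs 2: x=0 → posterior Beta(2, 10/3)
obs 3: x=1 → posterior Beta(3, 10/3)
obs 4: x=0 → posterior Beta(3, 13/3)
obs 5: x=1 → posterior Beta(4, 13/3)
obs 6: x=0 → posterior Beta(4, 16/3)
obs 7: x=1 → posterior Beta(5, 16/3)
obs 8: x=0 → posterior Beta(5, 19/3)
obs 9: x=0 → posterior Beta(5, 22/3)
obs 10: x=0 → posterior Beta(5, 25/3)
obs 11: x=1 → posterior Beta(6, 25/3)
obs 12: x=1 → posterior Beta(7, 25/3)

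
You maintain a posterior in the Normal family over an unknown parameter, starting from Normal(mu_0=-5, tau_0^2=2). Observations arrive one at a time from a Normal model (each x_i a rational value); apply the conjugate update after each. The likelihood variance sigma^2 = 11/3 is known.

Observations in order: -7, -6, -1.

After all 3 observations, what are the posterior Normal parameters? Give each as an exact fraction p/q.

mu_0=-139/29, tau_0^2=22/29

obs 1: x=-7 → posterior Normal(-97/17, 22/17)
obs 2: x=-6 → posterior Normal(-133/23, 22/23)
obs 3: x=-1 → posterior Normal(-139/29, 22/29)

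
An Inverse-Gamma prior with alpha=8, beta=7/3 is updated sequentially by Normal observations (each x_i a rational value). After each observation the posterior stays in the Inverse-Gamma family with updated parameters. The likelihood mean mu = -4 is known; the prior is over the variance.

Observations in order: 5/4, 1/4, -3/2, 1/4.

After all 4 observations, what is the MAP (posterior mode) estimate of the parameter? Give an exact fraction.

3581/1056

obs 1: x=5/4 → posterior Inverse-Gamma(17/2, 1547/96)
obs 2: x=1/4 → posterior Inverse-Gamma(9, 1207/48)
obs 3: x=-3/2 → posterior Inverse-Gamma(19/2, 1357/48)
obs 4: x=1/4 → posterior Inverse-Gamma(10, 3581/96)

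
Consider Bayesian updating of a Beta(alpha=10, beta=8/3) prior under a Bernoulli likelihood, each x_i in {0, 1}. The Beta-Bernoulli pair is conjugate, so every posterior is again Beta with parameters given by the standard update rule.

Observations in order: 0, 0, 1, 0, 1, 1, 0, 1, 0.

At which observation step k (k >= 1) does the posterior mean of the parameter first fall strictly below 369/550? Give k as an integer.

k = 4

obs 1: x=0 → posterior Beta(10, 11/3)
obs 2: x=0 → posterior Beta(10, 14/3)
obs 3: x=1 → posterior Beta(11, 14/3)
obs 4: x=0 → posterior Beta(11, 17/3)
obs 5: x=1 → posterior Beta(12, 17/3)
obs 6: x=1 → posterior Beta(13, 17/3)
obs 7: x=0 → posterior Beta(13, 20/3)
obs 8: x=1 → posterior Beta(14, 20/3)
obs 9: x=0 → posterior Beta(14, 23/3)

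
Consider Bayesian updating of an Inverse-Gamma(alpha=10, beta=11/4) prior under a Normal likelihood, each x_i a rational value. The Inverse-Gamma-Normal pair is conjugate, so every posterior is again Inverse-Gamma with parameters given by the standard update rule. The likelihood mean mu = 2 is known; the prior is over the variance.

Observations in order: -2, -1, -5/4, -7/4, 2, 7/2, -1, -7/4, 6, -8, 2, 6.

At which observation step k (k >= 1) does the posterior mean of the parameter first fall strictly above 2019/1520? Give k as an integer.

obs 1: x=-2 → posterior Inverse-Gamma(21/2, 43/4)
obs 2: x=-1 → posterior Inverse-Gamma(11, 61/4)
obs 3: x=-5/4 → posterior Inverse-Gamma(23/2, 657/32)
obs 4: x=-7/4 → posterior Inverse-Gamma(12, 441/16)
obs 5: x=2 → posterior Inverse-Gamma(25/2, 441/16)
obs 6: x=7/2 → posterior Inverse-Gamma(13, 459/16)
obs 7: x=-1 → posterior Inverse-Gamma(27/2, 531/16)
obs 8: x=-7/4 → posterior Inverse-Gamma(14, 1287/32)
obs 9: x=6 → posterior Inverse-Gamma(29/2, 1543/32)
obs 10: x=-8 → posterior Inverse-Gamma(15, 3143/32)
obs 11: x=2 → posterior Inverse-Gamma(31/2, 3143/32)
obs 12: x=6 → posterior Inverse-Gamma(16, 3399/32)

k = 2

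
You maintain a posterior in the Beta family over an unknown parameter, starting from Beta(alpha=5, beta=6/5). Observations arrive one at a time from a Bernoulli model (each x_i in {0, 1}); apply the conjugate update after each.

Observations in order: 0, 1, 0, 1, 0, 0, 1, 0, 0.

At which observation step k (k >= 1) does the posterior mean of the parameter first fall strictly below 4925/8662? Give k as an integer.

obs 1: x=0 → posterior Beta(5, 11/5)
obs 2: x=1 → posterior Beta(6, 11/5)
obs 3: x=0 → posterior Beta(6, 16/5)
obs 4: x=1 → posterior Beta(7, 16/5)
obs 5: x=0 → posterior Beta(7, 21/5)
obs 6: x=0 → posterior Beta(7, 26/5)
obs 7: x=1 → posterior Beta(8, 26/5)
obs 8: x=0 → posterior Beta(8, 31/5)
obs 9: x=0 → posterior Beta(8, 36/5)

k = 8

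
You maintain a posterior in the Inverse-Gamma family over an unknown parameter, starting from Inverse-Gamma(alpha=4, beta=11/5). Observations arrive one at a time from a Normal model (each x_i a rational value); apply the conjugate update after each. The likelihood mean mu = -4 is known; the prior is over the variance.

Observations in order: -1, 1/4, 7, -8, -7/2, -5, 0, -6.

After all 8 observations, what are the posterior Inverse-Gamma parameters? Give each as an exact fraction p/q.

obs 1: x=-1 → posterior Inverse-Gamma(9/2, 67/10)
obs 2: x=1/4 → posterior Inverse-Gamma(5, 2517/160)
obs 3: x=7 → posterior Inverse-Gamma(11/2, 12197/160)
obs 4: x=-8 → posterior Inverse-Gamma(6, 13477/160)
obs 5: x=-7/2 → posterior Inverse-Gamma(13/2, 13497/160)
obs 6: x=-5 → posterior Inverse-Gamma(7, 13577/160)
obs 7: x=0 → posterior Inverse-Gamma(15/2, 14857/160)
obs 8: x=-6 → posterior Inverse-Gamma(8, 15177/160)

alpha=8, beta=15177/160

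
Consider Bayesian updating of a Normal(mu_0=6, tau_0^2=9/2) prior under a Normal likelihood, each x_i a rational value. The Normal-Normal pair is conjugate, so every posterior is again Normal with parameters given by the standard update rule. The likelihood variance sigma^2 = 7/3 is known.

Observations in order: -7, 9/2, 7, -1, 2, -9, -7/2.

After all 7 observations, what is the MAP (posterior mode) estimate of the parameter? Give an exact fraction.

obs 1: x=-7 → posterior Normal(-105/41, 63/41)
obs 2: x=9/2 → posterior Normal(33/136, 63/68)
obs 3: x=7 → posterior Normal(411/190, 63/95)
obs 4: x=-1 → posterior Normal(357/244, 63/122)
obs 5: x=2 → posterior Normal(465/298, 63/149)
obs 6: x=-9 → posterior Normal(-21/352, 63/176)
obs 7: x=-7/2 → posterior Normal(-15/29, 9/29)

-15/29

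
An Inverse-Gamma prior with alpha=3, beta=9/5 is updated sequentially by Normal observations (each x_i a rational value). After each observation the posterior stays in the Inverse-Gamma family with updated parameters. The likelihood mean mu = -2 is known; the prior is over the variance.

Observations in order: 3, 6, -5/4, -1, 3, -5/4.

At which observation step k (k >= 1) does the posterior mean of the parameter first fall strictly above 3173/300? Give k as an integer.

obs 1: x=3 → posterior Inverse-Gamma(7/2, 143/10)
obs 2: x=6 → posterior Inverse-Gamma(4, 463/10)
obs 3: x=-5/4 → posterior Inverse-Gamma(9/2, 7453/160)
obs 4: x=-1 → posterior Inverse-Gamma(5, 7533/160)
obs 5: x=3 → posterior Inverse-Gamma(11/2, 9533/160)
obs 6: x=-5/4 → posterior Inverse-Gamma(6, 4789/80)

k = 2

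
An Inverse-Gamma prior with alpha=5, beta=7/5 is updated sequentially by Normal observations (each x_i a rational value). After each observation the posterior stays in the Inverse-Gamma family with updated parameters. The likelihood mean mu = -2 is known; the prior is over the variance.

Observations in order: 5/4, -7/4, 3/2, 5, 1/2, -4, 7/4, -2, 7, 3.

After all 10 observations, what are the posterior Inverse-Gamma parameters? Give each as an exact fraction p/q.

alpha=10, beta=16399/160

obs 1: x=5/4 → posterior Inverse-Gamma(11/2, 1069/160)
obs 2: x=-7/4 → posterior Inverse-Gamma(6, 537/80)
obs 3: x=3/2 → posterior Inverse-Gamma(13/2, 1027/80)
obs 4: x=5 → posterior Inverse-Gamma(7, 2987/80)
obs 5: x=1/2 → posterior Inverse-Gamma(15/2, 3237/80)
obs 6: x=-4 → posterior Inverse-Gamma(8, 3397/80)
obs 7: x=7/4 → posterior Inverse-Gamma(17/2, 7919/160)
obs 8: x=-2 → posterior Inverse-Gamma(9, 7919/160)
obs 9: x=7 → posterior Inverse-Gamma(19/2, 14399/160)
obs 10: x=3 → posterior Inverse-Gamma(10, 16399/160)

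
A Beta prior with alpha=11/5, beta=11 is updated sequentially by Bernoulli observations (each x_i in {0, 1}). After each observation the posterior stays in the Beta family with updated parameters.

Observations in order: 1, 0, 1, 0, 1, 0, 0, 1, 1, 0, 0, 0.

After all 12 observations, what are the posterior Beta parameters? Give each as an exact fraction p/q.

alpha=36/5, beta=18

obs 1: x=1 → posterior Beta(16/5, 11)
obs 2: x=0 → posterior Beta(16/5, 12)
obs 3: x=1 → posterior Beta(21/5, 12)
obs 4: x=0 → posterior Beta(21/5, 13)
obs 5: x=1 → posterior Beta(26/5, 13)
obs 6: x=0 → posterior Beta(26/5, 14)
obs 7: x=0 → posterior Beta(26/5, 15)
obs 8: x=1 → posterior Beta(31/5, 15)
obs 9: x=1 → posterior Beta(36/5, 15)
obs 10: x=0 → posterior Beta(36/5, 16)
obs 11: x=0 → posterior Beta(36/5, 17)
obs 12: x=0 → posterior Beta(36/5, 18)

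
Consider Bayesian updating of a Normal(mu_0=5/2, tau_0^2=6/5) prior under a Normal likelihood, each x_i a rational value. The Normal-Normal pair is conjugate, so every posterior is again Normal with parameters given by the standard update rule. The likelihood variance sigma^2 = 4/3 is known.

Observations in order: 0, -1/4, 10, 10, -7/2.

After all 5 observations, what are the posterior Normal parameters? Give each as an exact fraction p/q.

obs 1: x=0 → posterior Normal(25/19, 12/19)
obs 2: x=-1/4 → posterior Normal(13/16, 3/7)
obs 3: x=10 → posterior Normal(451/148, 12/37)
obs 4: x=10 → posterior Normal(811/184, 6/23)
obs 5: x=-7/2 → posterior Normal(137/44, 12/55)

mu_0=137/44, tau_0^2=12/55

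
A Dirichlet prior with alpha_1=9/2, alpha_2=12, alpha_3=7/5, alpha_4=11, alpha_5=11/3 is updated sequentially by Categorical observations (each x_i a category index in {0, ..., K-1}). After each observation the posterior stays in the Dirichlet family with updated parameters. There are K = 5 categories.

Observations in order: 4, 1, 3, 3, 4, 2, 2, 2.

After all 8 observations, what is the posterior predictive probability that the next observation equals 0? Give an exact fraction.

obs 1: x=4 → posterior Dirichlet(9/2, 12, 7/5, 11, 14/3)
obs 2: x=1 → posterior Dirichlet(9/2, 13, 7/5, 11, 14/3)
obs 3: x=3 → posterior Dirichlet(9/2, 13, 7/5, 12, 14/3)
obs 4: x=3 → posterior Dirichlet(9/2, 13, 7/5, 13, 14/3)
obs 5: x=4 → posterior Dirichlet(9/2, 13, 7/5, 13, 17/3)
obs 6: x=2 → posterior Dirichlet(9/2, 13, 12/5, 13, 17/3)
obs 7: x=2 → posterior Dirichlet(9/2, 13, 17/5, 13, 17/3)
obs 8: x=2 → posterior Dirichlet(9/2, 13, 22/5, 13, 17/3)

135/1217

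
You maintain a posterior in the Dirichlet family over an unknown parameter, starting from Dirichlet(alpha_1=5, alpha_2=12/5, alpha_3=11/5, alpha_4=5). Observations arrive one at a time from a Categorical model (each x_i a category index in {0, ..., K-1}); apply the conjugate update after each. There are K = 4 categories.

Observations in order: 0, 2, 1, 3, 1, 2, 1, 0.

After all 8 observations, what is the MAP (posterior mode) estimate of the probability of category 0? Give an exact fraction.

obs 1: x=0 → posterior Dirichlet(6, 12/5, 11/5, 5)
obs 2: x=2 → posterior Dirichlet(6, 12/5, 16/5, 5)
obs 3: x=1 → posterior Dirichlet(6, 17/5, 16/5, 5)
obs 4: x=3 → posterior Dirichlet(6, 17/5, 16/5, 6)
obs 5: x=1 → posterior Dirichlet(6, 22/5, 16/5, 6)
obs 6: x=2 → posterior Dirichlet(6, 22/5, 21/5, 6)
obs 7: x=1 → posterior Dirichlet(6, 27/5, 21/5, 6)
obs 8: x=0 → posterior Dirichlet(7, 27/5, 21/5, 6)

10/31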